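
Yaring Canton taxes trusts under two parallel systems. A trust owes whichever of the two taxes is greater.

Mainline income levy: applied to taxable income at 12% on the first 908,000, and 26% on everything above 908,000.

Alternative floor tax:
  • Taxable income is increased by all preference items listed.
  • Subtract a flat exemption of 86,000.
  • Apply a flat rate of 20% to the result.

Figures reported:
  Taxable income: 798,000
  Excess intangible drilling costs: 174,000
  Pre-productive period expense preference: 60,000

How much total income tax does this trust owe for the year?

189,200

Mainline income levy:
  798,000 × 12% = 95,760

Alternative floor tax:
  Adjusted income: 798,000 + 174,000 + 60,000 = 1,032,000
  Less exemption 86,000 → base 946,000
  946,000 × 20% = 189,200

189,200 > 95,760, so the alternative floor tax is the binding amount.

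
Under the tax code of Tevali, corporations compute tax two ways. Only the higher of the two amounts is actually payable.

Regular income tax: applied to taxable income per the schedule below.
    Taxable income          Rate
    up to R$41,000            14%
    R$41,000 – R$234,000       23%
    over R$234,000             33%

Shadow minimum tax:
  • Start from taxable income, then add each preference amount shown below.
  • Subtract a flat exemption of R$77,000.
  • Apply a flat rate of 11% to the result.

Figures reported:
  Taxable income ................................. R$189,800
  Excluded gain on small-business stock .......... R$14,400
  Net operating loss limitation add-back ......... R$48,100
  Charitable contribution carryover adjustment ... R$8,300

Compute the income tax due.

Shadow minimum tax:
  Adjusted income: R$189,800 + R$14,400 + R$48,100 + R$8,300 = R$260,600
  Less exemption R$77,000 → base R$183,600
  R$183,600 × 11% = R$20,196

Regular income tax:
  R$41,000 × 14% = R$5,740
  R$148,800 × 23% = R$34,224
  → R$39,964

R$39,964 > R$20,196, so the regular income tax governs.

R$39,964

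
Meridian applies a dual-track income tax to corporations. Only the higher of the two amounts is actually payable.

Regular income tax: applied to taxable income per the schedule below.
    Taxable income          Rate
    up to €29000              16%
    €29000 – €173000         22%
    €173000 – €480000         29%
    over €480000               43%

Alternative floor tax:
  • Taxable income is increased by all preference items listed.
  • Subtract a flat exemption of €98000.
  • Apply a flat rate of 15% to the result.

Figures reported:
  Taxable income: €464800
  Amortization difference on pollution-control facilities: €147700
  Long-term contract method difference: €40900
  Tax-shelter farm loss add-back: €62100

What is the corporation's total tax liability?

€120942

Regular income tax:
  €29000 × 16% = €4640
  €144000 × 22% = €31680
  €291800 × 29% = €84622
  → €120942

Alternative floor tax:
  Adjusted income: €464800 + €147700 + €40900 + €62100 = €715500
  Less exemption €98000 → base €617500
  €617500 × 15% = €92625

€120942 > €92625, so the regular income tax governs.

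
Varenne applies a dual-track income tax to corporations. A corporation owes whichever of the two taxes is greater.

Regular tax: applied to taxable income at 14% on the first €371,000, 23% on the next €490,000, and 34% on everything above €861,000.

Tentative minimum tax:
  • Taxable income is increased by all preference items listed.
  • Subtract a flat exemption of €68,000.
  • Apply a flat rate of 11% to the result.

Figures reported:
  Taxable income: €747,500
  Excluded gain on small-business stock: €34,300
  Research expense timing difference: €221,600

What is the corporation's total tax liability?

€138,535

Tentative minimum tax:
  Adjusted income: €747,500 + €34,300 + €221,600 = €1,003,400
  Less exemption €68,000 → base €935,400
  €935,400 × 11% = €102,894

Regular tax:
  €371,000 × 14% = €51,940
  €376,500 × 23% = €86,595
  → €138,535

€138,535 > €102,894, so the regular tax governs.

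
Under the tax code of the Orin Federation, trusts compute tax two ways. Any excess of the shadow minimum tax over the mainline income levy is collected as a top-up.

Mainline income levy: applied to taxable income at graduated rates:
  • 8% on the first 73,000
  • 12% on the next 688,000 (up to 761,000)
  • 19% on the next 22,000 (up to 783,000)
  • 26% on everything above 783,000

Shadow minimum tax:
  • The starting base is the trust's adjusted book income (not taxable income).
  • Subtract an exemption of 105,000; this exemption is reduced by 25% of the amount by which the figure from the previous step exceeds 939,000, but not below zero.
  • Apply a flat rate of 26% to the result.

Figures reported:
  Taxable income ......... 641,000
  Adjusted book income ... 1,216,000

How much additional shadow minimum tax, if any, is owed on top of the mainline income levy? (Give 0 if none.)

232,865

Shadow minimum tax:
  Base (adjusted book income): 1,216,000
  Exemption: 105,000 − 25% × (1,216,000 − 939,000) = 105,000 − 69,250 = 35,750
  Base: 1,216,000 − 35,750 = 1,180,250
  1,180,250 × 26% = 306,865

Mainline income levy:
  73,000 × 8% = 5,840
  568,000 × 12% = 68,160
  → 74,000

Excess of shadow minimum tax over mainline income levy: 306,865 − 74,000 = 232,865.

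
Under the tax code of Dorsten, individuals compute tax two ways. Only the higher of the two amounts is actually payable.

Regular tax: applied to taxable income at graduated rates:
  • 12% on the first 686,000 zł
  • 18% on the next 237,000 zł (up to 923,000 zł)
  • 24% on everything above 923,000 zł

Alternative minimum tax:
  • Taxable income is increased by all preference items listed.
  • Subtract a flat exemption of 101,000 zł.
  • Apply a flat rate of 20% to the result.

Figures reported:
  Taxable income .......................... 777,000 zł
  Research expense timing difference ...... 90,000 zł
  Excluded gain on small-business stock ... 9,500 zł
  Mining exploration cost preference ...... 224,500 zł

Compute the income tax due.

200,000 zł

Regular tax:
  686,000 zł × 12% = 82,320 zł
  91,000 zł × 18% = 16,380 zł
  → 98,700 zł

Alternative minimum tax:
  Adjusted income: 777,000 zł + 90,000 zł + 9,500 zł + 224,500 zł = 1,101,000 zł
  Less exemption 101,000 zł → base 1,000,000 zł
  1,000,000 zł × 20% = 200,000 zł

200,000 zł > 98,700 zł, so the alternative minimum tax is the binding amount.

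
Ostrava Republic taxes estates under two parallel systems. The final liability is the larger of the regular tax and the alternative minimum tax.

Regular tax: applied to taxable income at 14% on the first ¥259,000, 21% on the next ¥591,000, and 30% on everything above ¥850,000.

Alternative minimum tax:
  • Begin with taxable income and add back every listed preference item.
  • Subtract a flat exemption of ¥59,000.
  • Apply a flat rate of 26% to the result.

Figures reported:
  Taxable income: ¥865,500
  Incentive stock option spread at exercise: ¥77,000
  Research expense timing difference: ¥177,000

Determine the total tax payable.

¥275,730

Alternative minimum tax:
  Adjusted income: ¥865,500 + ¥77,000 + ¥177,000 = ¥1,119,500
  Less exemption ¥59,000 → base ¥1,060,500
  ¥1,060,500 × 26% = ¥275,730

Regular tax:
  ¥259,000 × 14% = ¥36,260
  ¥591,000 × 21% = ¥124,110
  ¥15,500 × 30% = ¥4,650
  → ¥165,020

¥275,730 > ¥165,020, so the alternative minimum tax is the binding amount.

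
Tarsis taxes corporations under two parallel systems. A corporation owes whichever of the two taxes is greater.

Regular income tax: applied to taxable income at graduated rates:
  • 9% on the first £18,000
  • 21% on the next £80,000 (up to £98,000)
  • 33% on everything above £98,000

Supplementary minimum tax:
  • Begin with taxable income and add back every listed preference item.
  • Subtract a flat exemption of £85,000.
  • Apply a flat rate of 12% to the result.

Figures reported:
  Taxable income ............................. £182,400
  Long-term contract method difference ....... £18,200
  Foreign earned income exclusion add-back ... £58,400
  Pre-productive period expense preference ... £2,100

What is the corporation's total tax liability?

Regular income tax:
  £18,000 × 9% = £1,620
  £80,000 × 21% = £16,800
  £84,400 × 33% = £27,852
  → £46,272

Supplementary minimum tax:
  Adjusted income: £182,400 + £18,200 + £58,400 + £2,100 = £261,100
  Less exemption £85,000 → base £176,100
  £176,100 × 12% = £21,132

£46,272 > £21,132, so the regular income tax governs.

£46,272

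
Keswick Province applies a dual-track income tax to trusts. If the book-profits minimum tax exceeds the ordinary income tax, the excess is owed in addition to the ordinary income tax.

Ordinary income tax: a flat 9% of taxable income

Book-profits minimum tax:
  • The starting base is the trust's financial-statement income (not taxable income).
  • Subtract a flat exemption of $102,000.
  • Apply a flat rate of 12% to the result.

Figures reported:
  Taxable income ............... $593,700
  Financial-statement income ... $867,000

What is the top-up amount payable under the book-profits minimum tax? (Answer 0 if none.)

$38,367

Ordinary income tax:
  $593,700 × 9% = $53,433

Book-profits minimum tax:
  Base (financial-statement income): $867,000
  Less exemption $102,000 → base $765,000
  $765,000 × 12% = $91,800

Excess of book-profits minimum tax over ordinary income tax: $91,800 − $53,433 = $38,367.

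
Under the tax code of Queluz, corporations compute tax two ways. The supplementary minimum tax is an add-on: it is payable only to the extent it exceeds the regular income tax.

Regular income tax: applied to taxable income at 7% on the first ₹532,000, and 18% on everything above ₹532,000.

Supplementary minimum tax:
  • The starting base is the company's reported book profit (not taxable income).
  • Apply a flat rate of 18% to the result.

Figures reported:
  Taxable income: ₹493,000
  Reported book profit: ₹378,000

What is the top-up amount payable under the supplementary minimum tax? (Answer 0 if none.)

Supplementary minimum tax:
  Base (reported book profit): ₹378,000
  ₹378,000 × 18% = ₹68,040

Regular income tax:
  ₹493,000 × 7% = ₹34,510

Excess of supplementary minimum tax over regular income tax: ₹68,040 − ₹34,510 = ₹33,530.

₹33,530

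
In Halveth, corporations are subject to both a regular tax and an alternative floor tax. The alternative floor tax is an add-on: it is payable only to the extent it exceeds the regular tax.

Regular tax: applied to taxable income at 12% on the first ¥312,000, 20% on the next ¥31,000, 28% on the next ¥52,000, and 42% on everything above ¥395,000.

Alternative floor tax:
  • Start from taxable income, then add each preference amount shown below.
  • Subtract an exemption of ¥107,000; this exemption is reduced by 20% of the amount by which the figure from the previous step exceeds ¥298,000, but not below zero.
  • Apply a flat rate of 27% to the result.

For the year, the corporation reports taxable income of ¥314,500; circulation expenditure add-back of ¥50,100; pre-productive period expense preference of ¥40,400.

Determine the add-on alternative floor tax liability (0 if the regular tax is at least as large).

¥48,298

Alternative floor tax:
  Adjusted income: ¥314,500 + ¥50,100 + ¥40,400 = ¥405,000
  Exemption: ¥107,000 − 20% × (¥405,000 − ¥298,000) = ¥107,000 − ¥21,400 = ¥85,600
  Base: ¥405,000 − ¥85,600 = ¥319,400
  ¥319,400 × 27% = ¥86,238

Regular tax:
  ¥312,000 × 12% = ¥37,440
  ¥2,500 × 20% = ¥500
  → ¥37,940

Excess of alternative floor tax over regular tax: ¥86,238 − ¥37,940 = ¥48,298.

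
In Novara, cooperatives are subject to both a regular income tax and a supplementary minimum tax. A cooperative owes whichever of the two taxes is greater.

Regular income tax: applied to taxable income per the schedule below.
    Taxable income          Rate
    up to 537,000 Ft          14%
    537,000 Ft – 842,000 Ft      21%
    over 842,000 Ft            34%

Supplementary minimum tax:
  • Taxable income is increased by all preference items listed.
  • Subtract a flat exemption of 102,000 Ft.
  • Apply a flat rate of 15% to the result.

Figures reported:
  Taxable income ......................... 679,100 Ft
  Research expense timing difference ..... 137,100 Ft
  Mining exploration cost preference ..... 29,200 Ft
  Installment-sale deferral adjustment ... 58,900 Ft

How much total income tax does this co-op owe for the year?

120,345 Ft

Supplementary minimum tax:
  Adjusted income: 679,100 Ft + 137,100 Ft + 29,200 Ft + 58,900 Ft = 904,300 Ft
  Less exemption 102,000 Ft → base 802,300 Ft
  802,300 Ft × 15% = 120,345 Ft

Regular income tax:
  537,000 Ft × 14% = 75,180 Ft
  142,100 Ft × 21% = 29,841 Ft
  → 105,021 Ft

120,345 Ft > 105,021 Ft, so the supplementary minimum tax is the binding amount.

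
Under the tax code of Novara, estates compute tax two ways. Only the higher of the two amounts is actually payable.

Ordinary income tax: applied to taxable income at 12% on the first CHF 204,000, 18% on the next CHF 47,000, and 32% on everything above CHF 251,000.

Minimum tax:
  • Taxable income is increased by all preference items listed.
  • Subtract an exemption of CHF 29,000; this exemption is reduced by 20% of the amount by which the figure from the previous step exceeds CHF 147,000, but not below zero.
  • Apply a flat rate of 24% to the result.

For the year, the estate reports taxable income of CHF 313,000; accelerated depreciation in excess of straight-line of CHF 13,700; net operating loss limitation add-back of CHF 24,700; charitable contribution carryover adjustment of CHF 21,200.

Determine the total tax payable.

CHF 89,424

Ordinary income tax:
  CHF 204,000 × 12% = CHF 24,480
  CHF 47,000 × 18% = CHF 8,460
  CHF 62,000 × 32% = CHF 19,840
  → CHF 52,780

Minimum tax:
  Adjusted income: CHF 313,000 + CHF 13,700 + CHF 24,700 + CHF 21,200 = CHF 372,600
  Exemption: 20% × (CHF 372,600 − CHF 147,000) = CHF 45,120 ≥ CHF 29,000, so the exemption is fully phased out
  Base: CHF 372,600 − CHF 0 = CHF 372,600
  CHF 372,600 × 24% = CHF 89,424

CHF 89,424 > CHF 52,780, so the minimum tax is the binding amount.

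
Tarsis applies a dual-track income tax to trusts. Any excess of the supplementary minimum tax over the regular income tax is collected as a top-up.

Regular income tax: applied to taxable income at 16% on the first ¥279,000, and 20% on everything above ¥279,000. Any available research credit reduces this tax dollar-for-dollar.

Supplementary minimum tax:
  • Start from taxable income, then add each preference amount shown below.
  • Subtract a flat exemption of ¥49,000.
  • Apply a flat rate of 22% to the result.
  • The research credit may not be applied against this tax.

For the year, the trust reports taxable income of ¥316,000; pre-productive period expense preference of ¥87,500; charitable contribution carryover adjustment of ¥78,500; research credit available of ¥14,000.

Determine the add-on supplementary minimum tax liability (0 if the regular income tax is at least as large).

¥57,220

Supplementary minimum tax:
  Adjusted income: ¥316,000 + ¥87,500 + ¥78,500 = ¥482,000
  Less exemption ¥49,000 → base ¥433,000
  ¥433,000 × 22% = ¥95,260

Regular income tax:
  ¥279,000 × 16% = ¥44,640
  ¥37,000 × 20% = ¥7,400
  → ¥52,040
  Less research credit ¥14,000 → ¥38,040

Excess of supplementary minimum tax over regular income tax: ¥95,260 − ¥38,040 = ¥57,220.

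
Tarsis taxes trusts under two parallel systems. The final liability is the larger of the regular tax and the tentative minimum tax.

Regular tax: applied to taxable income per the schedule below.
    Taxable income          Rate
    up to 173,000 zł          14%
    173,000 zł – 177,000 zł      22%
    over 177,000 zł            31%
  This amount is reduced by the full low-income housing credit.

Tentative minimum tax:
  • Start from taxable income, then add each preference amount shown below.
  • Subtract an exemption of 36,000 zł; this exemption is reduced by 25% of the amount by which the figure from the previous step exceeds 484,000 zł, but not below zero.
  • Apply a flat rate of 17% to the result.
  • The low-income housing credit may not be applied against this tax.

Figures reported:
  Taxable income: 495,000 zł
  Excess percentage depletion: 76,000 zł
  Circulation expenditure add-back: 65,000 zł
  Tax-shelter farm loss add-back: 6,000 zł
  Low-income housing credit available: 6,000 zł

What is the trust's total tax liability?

Regular tax:
  173,000 zł × 14% = 24,220 zł
  4,000 zł × 22% = 880 zł
  318,000 zł × 31% = 98,580 zł
  → 123,680 zł
  Less low-income housing credit 6,000 zł → 117,680 zł

Tentative minimum tax:
  Adjusted income: 495,000 zł + 76,000 zł + 65,000 zł + 6,000 zł = 642,000 zł
  Exemption: 25% × (642,000 zł − 484,000 zł) = 39,500 zł ≥ 36,000 zł, so the exemption is fully phased out
  Base: 642,000 zł − 0 zł = 642,000 zł
  642,000 zł × 17% = 109,140 zł

117,680 zł > 109,140 zł, so the regular tax governs.

117,680 zł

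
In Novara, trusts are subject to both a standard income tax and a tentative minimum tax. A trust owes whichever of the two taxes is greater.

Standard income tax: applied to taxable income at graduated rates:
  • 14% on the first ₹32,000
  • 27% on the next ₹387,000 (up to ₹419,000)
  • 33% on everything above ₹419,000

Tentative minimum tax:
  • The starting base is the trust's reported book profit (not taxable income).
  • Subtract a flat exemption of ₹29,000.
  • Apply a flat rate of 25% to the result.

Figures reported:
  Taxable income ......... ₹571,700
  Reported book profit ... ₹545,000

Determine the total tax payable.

Standard income tax:
  ₹32,000 × 14% = ₹4,480
  ₹387,000 × 27% = ₹104,490
  ₹152,700 × 33% = ₹50,391
  → ₹159,361

Tentative minimum tax:
  Base (reported book profit): ₹545,000
  Less exemption ₹29,000 → base ₹516,000
  ₹516,000 × 25% = ₹129,000

₹159,361 > ₹129,000, so the standard income tax governs.

₹159,361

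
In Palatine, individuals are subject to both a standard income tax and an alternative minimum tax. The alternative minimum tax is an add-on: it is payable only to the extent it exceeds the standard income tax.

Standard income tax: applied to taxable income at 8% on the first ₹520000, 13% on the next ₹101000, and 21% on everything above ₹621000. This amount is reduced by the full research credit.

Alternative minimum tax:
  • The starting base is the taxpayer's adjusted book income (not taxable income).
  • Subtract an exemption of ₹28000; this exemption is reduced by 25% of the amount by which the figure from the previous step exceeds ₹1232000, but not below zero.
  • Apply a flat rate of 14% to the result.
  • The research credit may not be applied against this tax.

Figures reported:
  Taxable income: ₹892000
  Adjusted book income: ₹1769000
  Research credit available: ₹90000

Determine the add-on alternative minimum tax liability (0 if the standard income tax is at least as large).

₹226020

Standard income tax:
  ₹520000 × 8% = ₹41600
  ₹101000 × 13% = ₹13130
  ₹271000 × 21% = ₹56910
  → ₹111640
  Less research credit ₹90000 → ₹21640

Alternative minimum tax:
  Base (adjusted book income): ₹1769000
  Exemption: 25% × (₹1769000 − ₹1232000) = ₹134250 ≥ ₹28000, so the exemption is fully phased out
  Base: ₹1769000 − ₹0 = ₹1769000
  ₹1769000 × 14% = ₹247660

Excess of alternative minimum tax over standard income tax: ₹247660 − ₹21640 = ₹226020.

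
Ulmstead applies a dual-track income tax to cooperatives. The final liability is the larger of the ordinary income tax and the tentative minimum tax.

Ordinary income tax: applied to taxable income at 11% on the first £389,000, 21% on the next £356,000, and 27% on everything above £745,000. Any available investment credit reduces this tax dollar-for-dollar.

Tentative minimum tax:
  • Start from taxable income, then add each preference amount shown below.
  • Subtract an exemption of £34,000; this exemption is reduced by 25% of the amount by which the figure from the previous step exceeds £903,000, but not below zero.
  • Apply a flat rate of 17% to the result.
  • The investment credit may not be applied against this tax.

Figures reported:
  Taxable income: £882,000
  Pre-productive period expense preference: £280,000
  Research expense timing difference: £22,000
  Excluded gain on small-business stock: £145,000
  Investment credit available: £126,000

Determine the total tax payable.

Ordinary income tax:
  £389,000 × 11% = £42,790
  £356,000 × 21% = £74,760
  £137,000 × 27% = £36,990
  → £154,540
  Less investment credit £126,000 → £28,540

Tentative minimum tax:
  Adjusted income: £882,000 + £280,000 + £22,000 + £145,000 = £1,329,000
  Exemption: 25% × (£1,329,000 − £903,000) = £106,500 ≥ £34,000, so the exemption is fully phased out
  Base: £1,329,000 − £0 = £1,329,000
  £1,329,000 × 17% = £225,930

£225,930 > £28,540, so the tentative minimum tax is the binding amount.

£225,930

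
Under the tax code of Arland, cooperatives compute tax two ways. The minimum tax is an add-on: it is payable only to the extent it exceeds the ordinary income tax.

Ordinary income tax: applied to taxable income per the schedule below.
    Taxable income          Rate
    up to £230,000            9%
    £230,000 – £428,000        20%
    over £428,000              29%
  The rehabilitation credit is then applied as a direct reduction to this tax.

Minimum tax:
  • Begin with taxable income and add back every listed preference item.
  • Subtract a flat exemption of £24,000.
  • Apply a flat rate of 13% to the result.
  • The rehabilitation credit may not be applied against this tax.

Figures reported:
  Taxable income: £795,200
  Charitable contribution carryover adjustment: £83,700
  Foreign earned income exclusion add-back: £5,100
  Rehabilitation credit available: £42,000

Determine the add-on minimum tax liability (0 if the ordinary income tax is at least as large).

Minimum tax:
  Adjusted income: £795,200 + £83,700 + £5,100 = £884,000
  Less exemption £24,000 → base £860,000
  £860,000 × 13% = £111,800

Ordinary income tax:
  £230,000 × 9% = £20,700
  £198,000 × 20% = £39,600
  £367,200 × 29% = £106,488
  → £166,788
  Less rehabilitation credit £42,000 → £124,788

£111,800 ≤ £124,788, so no add-on is due.

£0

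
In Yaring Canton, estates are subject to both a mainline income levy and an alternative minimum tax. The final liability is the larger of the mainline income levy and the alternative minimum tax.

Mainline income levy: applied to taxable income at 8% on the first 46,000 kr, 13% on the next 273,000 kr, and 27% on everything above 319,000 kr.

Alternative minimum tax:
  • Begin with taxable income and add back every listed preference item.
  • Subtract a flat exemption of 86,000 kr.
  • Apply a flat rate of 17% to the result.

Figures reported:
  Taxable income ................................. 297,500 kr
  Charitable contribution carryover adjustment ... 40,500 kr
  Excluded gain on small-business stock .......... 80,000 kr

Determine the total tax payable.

56,440 kr

Mainline income levy:
  46,000 kr × 8% = 3,680 kr
  251,500 kr × 13% = 32,695 kr
  → 36,375 kr

Alternative minimum tax:
  Adjusted income: 297,500 kr + 40,500 kr + 80,000 kr = 418,000 kr
  Less exemption 86,000 kr → base 332,000 kr
  332,000 kr × 17% = 56,440 kr

56,440 kr > 36,375 kr, so the alternative minimum tax is the binding amount.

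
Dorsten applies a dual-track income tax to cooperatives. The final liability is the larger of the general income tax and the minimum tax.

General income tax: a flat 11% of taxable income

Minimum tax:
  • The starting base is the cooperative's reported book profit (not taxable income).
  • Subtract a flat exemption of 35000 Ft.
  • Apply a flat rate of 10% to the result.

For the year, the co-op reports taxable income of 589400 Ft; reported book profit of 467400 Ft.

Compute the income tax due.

Minimum tax:
  Base (reported book profit): 467400 Ft
  Less exemption 35000 Ft → base 432400 Ft
  432400 Ft × 10% = 43240 Ft

General income tax:
  589400 Ft × 11% = 64834 Ft

64834 Ft > 43240 Ft, so the general income tax governs.

64834 Ft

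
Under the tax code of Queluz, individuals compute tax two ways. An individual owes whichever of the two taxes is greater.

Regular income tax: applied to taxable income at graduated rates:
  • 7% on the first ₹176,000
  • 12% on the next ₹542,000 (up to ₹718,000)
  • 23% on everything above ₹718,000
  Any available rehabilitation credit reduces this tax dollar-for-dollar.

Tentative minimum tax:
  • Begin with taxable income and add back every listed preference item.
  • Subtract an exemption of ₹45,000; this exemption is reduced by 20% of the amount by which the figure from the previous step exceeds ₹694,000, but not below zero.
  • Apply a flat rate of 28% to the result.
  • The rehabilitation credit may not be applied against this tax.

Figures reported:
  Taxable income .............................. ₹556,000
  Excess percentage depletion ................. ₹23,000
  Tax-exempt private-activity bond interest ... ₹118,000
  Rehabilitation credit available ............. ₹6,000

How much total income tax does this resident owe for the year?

Tentative minimum tax:
  Adjusted income: ₹556,000 + ₹23,000 + ₹118,000 = ₹697,000
  Exemption: ₹45,000 − 20% × (₹697,000 − ₹694,000) = ₹45,000 − ₹600 = ₹44,400
  Base: ₹697,000 − ₹44,400 = ₹652,600
  ₹652,600 × 28% = ₹182,728

Regular income tax:
  ₹176,000 × 7% = ₹12,320
  ₹380,000 × 12% = ₹45,600
  → ₹57,920
  Less rehabilitation credit ₹6,000 → ₹51,920

₹182,728 > ₹51,920, so the tentative minimum tax is the binding amount.

₹182,728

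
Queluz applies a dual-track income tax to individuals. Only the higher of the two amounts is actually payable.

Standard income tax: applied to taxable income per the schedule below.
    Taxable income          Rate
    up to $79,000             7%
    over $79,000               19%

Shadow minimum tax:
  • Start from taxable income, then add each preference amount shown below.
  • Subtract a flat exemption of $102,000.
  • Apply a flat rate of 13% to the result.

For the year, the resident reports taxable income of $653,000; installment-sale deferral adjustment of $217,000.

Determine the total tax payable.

Shadow minimum tax:
  Adjusted income: $653,000 + $217,000 = $870,000
  Less exemption $102,000 → base $768,000
  $768,000 × 13% = $99,840

Standard income tax:
  $79,000 × 7% = $5,530
  $574,000 × 19% = $109,060
  → $114,590

$114,590 > $99,840, so the standard income tax governs.

$114,590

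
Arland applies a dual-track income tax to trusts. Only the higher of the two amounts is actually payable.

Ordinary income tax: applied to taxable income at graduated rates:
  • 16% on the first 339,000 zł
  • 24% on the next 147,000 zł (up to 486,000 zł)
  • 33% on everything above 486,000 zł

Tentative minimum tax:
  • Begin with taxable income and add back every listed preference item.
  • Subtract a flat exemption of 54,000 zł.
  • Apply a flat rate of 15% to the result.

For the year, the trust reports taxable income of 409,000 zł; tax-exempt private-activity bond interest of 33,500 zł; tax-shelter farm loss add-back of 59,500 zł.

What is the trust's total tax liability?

71,040 zł

Ordinary income tax:
  339,000 zł × 16% = 54,240 zł
  70,000 zł × 24% = 16,800 zł
  → 71,040 zł

Tentative minimum tax:
  Adjusted income: 409,000 zł + 33,500 zł + 59,500 zł = 502,000 zł
  Less exemption 54,000 zł → base 448,000 zł
  448,000 zł × 15% = 67,200 zł

71,040 zł > 67,200 zł, so the ordinary income tax governs.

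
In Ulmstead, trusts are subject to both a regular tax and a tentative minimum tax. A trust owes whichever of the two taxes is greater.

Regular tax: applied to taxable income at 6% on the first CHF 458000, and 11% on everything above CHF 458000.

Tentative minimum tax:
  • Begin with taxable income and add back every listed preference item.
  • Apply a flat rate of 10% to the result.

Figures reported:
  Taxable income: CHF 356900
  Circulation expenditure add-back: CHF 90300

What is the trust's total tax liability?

CHF 44720

Regular tax:
  CHF 356900 × 6% = CHF 21414

Tentative minimum tax:
  Adjusted income: CHF 356900 + CHF 90300 = CHF 447200
  CHF 447200 × 10% = CHF 44720

CHF 44720 > CHF 21414, so the tentative minimum tax is the binding amount.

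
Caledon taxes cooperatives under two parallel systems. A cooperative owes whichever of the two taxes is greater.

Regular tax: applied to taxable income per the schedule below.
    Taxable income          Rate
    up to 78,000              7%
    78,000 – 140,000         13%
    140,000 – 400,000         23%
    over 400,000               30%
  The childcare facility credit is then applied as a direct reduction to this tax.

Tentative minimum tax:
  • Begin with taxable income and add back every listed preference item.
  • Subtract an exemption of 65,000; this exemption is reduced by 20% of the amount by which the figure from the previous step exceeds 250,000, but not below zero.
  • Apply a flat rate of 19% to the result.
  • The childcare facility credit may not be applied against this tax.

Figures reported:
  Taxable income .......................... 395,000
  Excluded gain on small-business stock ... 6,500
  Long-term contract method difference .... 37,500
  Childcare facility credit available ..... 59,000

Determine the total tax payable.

Tentative minimum tax:
  Adjusted income: 395,000 + 6,500 + 37,500 = 439,000
  Exemption: 65,000 − 20% × (439,000 − 250,000) = 65,000 − 37,800 = 27,200
  Base: 439,000 − 27,200 = 411,800
  411,800 × 19% = 78,242

Regular tax:
  78,000 × 7% = 5,460
  62,000 × 13% = 8,060
  255,000 × 23% = 58,650
  → 72,170
  Less childcare facility credit 59,000 → 13,170

78,242 > 13,170, so the tentative minimum tax is the binding amount.

78,242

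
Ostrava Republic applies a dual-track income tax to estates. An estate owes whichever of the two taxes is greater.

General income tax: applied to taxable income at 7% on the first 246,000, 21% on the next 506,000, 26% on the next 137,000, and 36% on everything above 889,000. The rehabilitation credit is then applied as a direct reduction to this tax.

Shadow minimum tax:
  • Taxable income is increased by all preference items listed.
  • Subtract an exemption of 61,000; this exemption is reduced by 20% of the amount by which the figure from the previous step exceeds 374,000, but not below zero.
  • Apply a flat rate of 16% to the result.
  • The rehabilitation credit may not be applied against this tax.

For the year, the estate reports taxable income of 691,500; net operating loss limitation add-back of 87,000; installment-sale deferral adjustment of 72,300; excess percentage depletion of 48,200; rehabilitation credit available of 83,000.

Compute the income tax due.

Shadow minimum tax:
  Adjusted income: 691,500 + 87,000 + 72,300 + 48,200 = 899,000
  Exemption: 20% × (899,000 − 374,000) = 105,000 ≥ 61,000, so the exemption is fully phased out
  Base: 899,000 − 0 = 899,000
  899,000 × 16% = 143,840

General income tax:
  246,000 × 7% = 17,220
  445,500 × 21% = 93,555
  → 110,775
  Less rehabilitation credit 83,000 → 27,775

143,840 > 27,775, so the shadow minimum tax is the binding amount.

143,840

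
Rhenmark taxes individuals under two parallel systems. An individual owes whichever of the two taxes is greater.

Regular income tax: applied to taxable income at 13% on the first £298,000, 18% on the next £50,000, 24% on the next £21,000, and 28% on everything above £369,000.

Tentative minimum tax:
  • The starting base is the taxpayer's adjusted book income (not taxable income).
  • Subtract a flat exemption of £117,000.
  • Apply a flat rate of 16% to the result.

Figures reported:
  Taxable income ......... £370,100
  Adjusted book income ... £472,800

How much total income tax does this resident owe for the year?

Tentative minimum tax:
  Base (adjusted book income): £472,800
  Less exemption £117,000 → base £355,800
  £355,800 × 16% = £56,928

Regular income tax:
  £298,000 × 13% = £38,740
  £50,000 × 18% = £9,000
  £21,000 × 24% = £5,040
  £1,100 × 28% = £308
  → £53,088

£56,928 > £53,088, so the tentative minimum tax is the binding amount.

£56,928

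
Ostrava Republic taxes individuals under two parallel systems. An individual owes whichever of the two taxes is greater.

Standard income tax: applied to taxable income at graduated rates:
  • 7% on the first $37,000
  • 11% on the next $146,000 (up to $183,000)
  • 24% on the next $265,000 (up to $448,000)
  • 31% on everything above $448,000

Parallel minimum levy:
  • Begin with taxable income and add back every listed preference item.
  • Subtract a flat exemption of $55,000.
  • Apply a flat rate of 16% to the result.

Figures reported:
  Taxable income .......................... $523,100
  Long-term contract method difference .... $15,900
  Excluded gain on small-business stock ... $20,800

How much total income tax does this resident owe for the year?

$105,531

Parallel minimum levy:
  Adjusted income: $523,100 + $15,900 + $20,800 = $559,800
  Less exemption $55,000 → base $504,800
  $504,800 × 16% = $80,768

Standard income tax:
  $37,000 × 7% = $2,590
  $146,000 × 11% = $16,060
  $265,000 × 24% = $63,600
  $75,100 × 31% = $23,281
  → $105,531

$105,531 > $80,768, so the standard income tax governs.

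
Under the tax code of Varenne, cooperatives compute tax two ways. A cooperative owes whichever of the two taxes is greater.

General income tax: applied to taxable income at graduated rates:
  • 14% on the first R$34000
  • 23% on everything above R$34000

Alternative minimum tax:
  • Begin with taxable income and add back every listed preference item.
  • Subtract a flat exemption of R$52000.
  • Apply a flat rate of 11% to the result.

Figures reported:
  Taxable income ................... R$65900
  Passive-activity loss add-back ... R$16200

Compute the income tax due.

R$12097

Alternative minimum tax:
  Adjusted income: R$65900 + R$16200 = R$82100
  Less exemption R$52000 → base R$30100
  R$30100 × 11% = R$3311

General income tax:
  R$34000 × 14% = R$4760
  R$31900 × 23% = R$7337
  → R$12097

R$12097 > R$3311, so the general income tax governs.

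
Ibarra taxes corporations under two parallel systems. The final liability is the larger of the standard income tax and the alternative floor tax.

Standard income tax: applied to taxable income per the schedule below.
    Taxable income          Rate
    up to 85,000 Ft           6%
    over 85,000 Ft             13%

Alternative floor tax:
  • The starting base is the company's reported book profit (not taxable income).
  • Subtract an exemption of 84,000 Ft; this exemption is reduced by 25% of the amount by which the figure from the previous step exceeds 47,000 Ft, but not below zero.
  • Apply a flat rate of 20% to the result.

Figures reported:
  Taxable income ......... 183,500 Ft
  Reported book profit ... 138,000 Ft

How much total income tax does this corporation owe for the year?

Standard income tax:
  85,000 Ft × 6% = 5,100 Ft
  98,500 Ft × 13% = 12,805 Ft
  → 17,905 Ft

Alternative floor tax:
  Base (reported book profit): 138,000 Ft
  Exemption: 84,000 Ft − 25% × (138,000 Ft − 47,000 Ft) = 84,000 Ft − 22,750 Ft = 61,250 Ft
  Base: 138,000 Ft − 61,250 Ft = 76,750 Ft
  76,750 Ft × 20% = 15,350 Ft

17,905 Ft > 15,350 Ft, so the standard income tax governs.

17,905 Ft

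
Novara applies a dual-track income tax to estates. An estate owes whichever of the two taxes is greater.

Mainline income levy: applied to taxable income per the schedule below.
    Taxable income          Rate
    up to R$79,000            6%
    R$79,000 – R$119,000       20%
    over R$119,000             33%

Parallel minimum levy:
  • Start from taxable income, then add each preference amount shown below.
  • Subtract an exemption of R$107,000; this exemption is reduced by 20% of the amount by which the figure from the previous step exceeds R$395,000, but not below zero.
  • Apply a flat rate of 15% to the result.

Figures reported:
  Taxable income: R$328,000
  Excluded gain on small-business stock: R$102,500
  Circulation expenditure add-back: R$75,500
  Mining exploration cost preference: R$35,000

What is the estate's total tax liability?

R$81,710

Mainline income levy:
  R$79,000 × 6% = R$4,740
  R$40,000 × 20% = R$8,000
  R$209,000 × 33% = R$68,970
  → R$81,710

Parallel minimum levy:
  Adjusted income: R$328,000 + R$102,500 + R$75,500 + R$35,000 = R$541,000
  Exemption: R$107,000 − 20% × (R$541,000 − R$395,000) = R$107,000 − R$29,200 = R$77,800
  Base: R$541,000 − R$77,800 = R$463,200
  R$463,200 × 15% = R$69,480

R$81,710 > R$69,480, so the mainline income levy governs.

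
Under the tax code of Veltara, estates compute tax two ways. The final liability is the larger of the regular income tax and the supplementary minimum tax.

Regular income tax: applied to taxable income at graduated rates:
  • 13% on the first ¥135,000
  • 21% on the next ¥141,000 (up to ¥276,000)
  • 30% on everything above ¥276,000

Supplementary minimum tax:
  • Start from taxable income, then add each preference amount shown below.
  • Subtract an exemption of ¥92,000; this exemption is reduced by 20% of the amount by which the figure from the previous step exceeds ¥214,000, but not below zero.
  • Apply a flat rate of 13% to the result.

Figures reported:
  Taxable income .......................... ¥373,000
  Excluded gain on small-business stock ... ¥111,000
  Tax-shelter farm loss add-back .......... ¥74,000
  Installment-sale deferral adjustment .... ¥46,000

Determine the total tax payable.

Supplementary minimum tax:
  Adjusted income: ¥373,000 + ¥111,000 + ¥74,000 + ¥46,000 = ¥604,000
  Exemption: ¥92,000 − 20% × (¥604,000 − ¥214,000) = ¥92,000 − ¥78,000 = ¥14,000
  Base: ¥604,000 − ¥14,000 = ¥590,000
  ¥590,000 × 13% = ¥76,700

Regular income tax:
  ¥135,000 × 13% = ¥17,550
  ¥141,000 × 21% = ¥29,610
  ¥97,000 × 30% = ¥29,100
  → ¥76,260

¥76,700 > ¥76,260, so the supplementary minimum tax is the binding amount.

¥76,700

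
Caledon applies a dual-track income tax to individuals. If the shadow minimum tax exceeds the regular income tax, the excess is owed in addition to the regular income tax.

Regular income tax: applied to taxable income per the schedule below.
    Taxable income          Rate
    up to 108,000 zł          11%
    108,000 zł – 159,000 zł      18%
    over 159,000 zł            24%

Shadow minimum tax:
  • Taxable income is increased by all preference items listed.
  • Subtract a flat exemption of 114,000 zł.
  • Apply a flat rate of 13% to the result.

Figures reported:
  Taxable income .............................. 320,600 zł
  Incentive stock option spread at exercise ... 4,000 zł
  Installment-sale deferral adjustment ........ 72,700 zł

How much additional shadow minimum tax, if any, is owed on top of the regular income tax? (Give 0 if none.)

0 zł

Regular income tax:
  108,000 zł × 11% = 11,880 zł
  51,000 zł × 18% = 9,180 zł
  161,600 zł × 24% = 38,784 zł
  → 59,844 zł

Shadow minimum tax:
  Adjusted income: 320,600 zł + 4,000 zł + 72,700 zł = 397,300 zł
  Less exemption 114,000 zł → base 283,300 zł
  283,300 zł × 13% = 36,829 zł

36,829 zł ≤ 59,844 zł, so no add-on is due.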